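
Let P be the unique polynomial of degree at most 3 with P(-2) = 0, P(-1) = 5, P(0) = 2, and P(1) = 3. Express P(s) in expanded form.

Write P(s) = as^3 + bs^2 + cs + d. Substituting each data point gives a linear system:
  -8a + 4b - 2c + d = 0
  -a + b - c + d = 5
  d = 2
  a + b + c + d = 3
Solving the system yields a = 2, b = 2, c = -3, d = 2.
So P(s) = 2s^3 + 2s^2 - 3s + 2.
Check: P(-1) = 5. ✓

P(s) = 2s^3 + 2s^2 - 3s + 2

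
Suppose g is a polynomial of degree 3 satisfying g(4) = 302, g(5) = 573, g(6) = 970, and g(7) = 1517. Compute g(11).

Using the Lagrange interpolation formula with nodes 4, 5, 6, 7:
  L_0(n) = (n - 5)(n - 6)(n - 7) / -6
  L_1(n) = (n - 4)(n - 6)(n - 7) / 2
  L_2(n) = (n - 4)(n - 5)(n - 7) / -2
  L_3(n) = (n - 4)(n - 5)(n - 6) / 6
Then g(n) = 302·L_0(n) + 573·L_1(n) + 970·L_2(n) + 1517·L_3(n).
Expanding and collecting terms gives g(n) = 4n^3 + 3n^2 - 2.
Evaluating at n = 11: g(11) = 5685.

5685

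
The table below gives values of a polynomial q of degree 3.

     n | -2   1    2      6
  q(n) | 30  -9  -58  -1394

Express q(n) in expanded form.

Write q(n) = an^3 + bn^2 + cn + d. Substituting each data point gives a linear system:
  -8a + 4b - 2c + d = 30
  a + b + c + d = -9
  8a + 4b + 2c + d = -58
  216a + 36b + 6c + d = -1394
Solving the system yields a = -6, b = -3, c = 2, d = -2.
So q(n) = -6n^3 - 3n^2 + 2n - 2.
Check: q(6) = -1394. ✓

q(n) = -6n^3 - 3n^2 + 2n - 2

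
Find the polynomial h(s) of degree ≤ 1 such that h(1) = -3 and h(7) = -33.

Using the Lagrange interpolation formula with nodes 1, 7:
  L_0(s) = (s - 7) / -6
  L_1(s) = (s - 1) / 6
Then h(s) = -3·L_0(s) - 33·L_1(s).
Expanding and collecting terms gives h(s) = -5s + 2.
Check: h(7) = -33. ✓

h(s) = -5s + 2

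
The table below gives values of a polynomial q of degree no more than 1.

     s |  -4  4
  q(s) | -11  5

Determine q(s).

q(s) = 2s - 3

Using the Lagrange interpolation formula with nodes -4, 4:
  L_0(s) = (s - 4) / -8
  L_1(s) = (s + 4) / 8
Then q(s) = -11·L_0(s) + 5·L_1(s).
Expanding and collecting terms gives q(s) = 2s - 3.
Check: q(4) = 5. ✓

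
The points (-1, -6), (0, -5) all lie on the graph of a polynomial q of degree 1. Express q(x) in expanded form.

q(x) = x - 5

Write q(x) = ax + b. Substituting each data point gives a linear system:
  -a + b = -6
  b = -5
Solving the system yields a = 1, b = -5.
So q(x) = x - 5.
Check: q(-1) = -6. ✓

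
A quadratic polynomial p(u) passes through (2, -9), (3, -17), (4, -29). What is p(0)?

Using the Lagrange interpolation formula with nodes 2, 3, 4:
  L_0(u) = (u - 3)(u - 4) / 2
  L_1(u) = (u - 2)(u - 4) / -1
  L_2(u) = (u - 2)(u - 3) / 2
Then p(u) = -9·L_0(u) - 17·L_1(u) - 29·L_2(u).
Expanding and collecting terms gives p(u) = -2u^2 + 2u - 5.
Evaluating at u = 0: p(0) = -5.

-5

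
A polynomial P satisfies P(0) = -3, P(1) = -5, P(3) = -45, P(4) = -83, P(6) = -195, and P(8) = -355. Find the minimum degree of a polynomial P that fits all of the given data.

2

Divided differences on the nodes 0, 1, 3, 4, 6, 8:
  order 0: -3  -5  -45  -83  -195  -355
  order 1: -2  -20  -38  -56  -80
  order 2: -6  -6  -6  -6
  order 3: 0  0  0
  order 4: 0  0
  order 5: 0
The order-2 divided differences are all -6 (nonzero) and every higher order vanishes, so the data lies on a polynomial of degree exactly 2.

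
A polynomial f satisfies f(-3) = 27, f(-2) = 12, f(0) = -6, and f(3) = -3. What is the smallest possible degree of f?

2

Divided differences on the nodes -3, -2, 0, 3:
  order 0: 27  12  -6  -3
  order 1: -15  -9  1
  order 2: 2  2
  order 3: 0
The order-2 divided differences are all 2 (nonzero) and every higher order vanishes, so the data lies on a polynomial of degree exactly 2.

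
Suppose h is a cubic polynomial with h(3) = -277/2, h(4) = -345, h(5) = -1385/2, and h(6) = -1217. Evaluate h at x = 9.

Forward differences of the values at x = 3, 4, 5, 6:
  h  : -277/2  -345  -1385/2  -1217
  Δ  : -413/2  -695/2  -1049/2
  Δ^2: -141  -177
  Δ^3: -36
The third differences are constant, confirming degree 3.
Interpolating (Newton forward form) and evaluating at x = 9 gives h(9) = -8425/2.

-8425/2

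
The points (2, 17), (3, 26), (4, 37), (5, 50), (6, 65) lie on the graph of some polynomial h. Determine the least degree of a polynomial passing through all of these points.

2

Forward differences of the values at n = 2, 3, 4, 5, 6:
  h  : 17  26  37  50  65
  Δ  : 9  11  13  15
  Δ^2: 2  2  2
  Δ^3: 0  0
  Δ^4: 0
The second differences are constant (2) and nonzero, while all higher differences vanish, so the minimal degree is 2.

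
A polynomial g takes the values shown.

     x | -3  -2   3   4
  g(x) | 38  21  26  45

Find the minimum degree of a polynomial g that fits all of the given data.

Divided differences on the nodes -3, -2, 3, 4:
  order 0: 38  21  26  45
  order 1: -17  1  19
  order 2: 3  3
  order 3: 0
The order-2 divided differences are all 3 (nonzero) and every higher order vanishes, so the data lies on a polynomial of degree exactly 2.

2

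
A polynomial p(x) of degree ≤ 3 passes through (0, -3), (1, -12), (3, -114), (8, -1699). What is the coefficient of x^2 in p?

-2

Write p(x) = ax^3 + bx^2 + cx + d. Substituting each data point gives a linear system:
  d = -3
  a + b + c + d = -12
  27a + 9b + 3c + d = -114
  512a + 64b + 8c + d = -1699
Solving the system yields a = -3, b = -2, c = -4, d = -3.
So p(x) = -3x^3 - 2x^2 - 4x - 3.
The coefficient of x^2 is -2.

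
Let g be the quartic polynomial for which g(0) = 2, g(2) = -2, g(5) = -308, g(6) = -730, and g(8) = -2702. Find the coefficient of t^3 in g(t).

3

Write g(t) = at^4 + bt^3 + ct^2 + dt + e. Substituting each data point gives a linear system:
  e = 2
  16a + 8b + 4c + 2d + e = -2
  625a + 125b + 25c + 5d + e = -308
  1296a + 216b + 36c + 6d + e = -730
  4096a + 512b + 64c + 8d + e = -2702
Solving the system yields a = -1, b = 3, c = -2, d = -2, e = 2.
So g(t) = -t^4 + 3t^3 - 2t^2 - 2t + 2.
The coefficient of t^3 is 3.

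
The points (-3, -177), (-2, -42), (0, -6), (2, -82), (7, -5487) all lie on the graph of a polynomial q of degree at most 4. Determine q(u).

Write q(u) = au^4 + bu^3 + cu^2 + du + e. Substituting each data point gives a linear system:
  81a - 27b + 9c - 3d + e = -177
  16a - 8b + 4c - 2d + e = -42
  e = -6
  16a + 8b + 4c + 2d + e = -82
  2401a + 343b + 49c + 7d + e = -5487
Solving the system yields a = -2, b = -1, c = -6, d = -6, e = -6.
So q(u) = -2u^4 - u^3 - 6u^2 - 6u - 6.
Check: q(0) = -6. ✓

q(u) = -2u^4 - u^3 - 6u^2 - 6u - 6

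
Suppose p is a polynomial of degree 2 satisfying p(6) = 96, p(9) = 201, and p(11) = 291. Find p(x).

Using the Lagrange interpolation formula with nodes 6, 9, 11:
  L_0(x) = (x - 9)(x - 11) / 15
  L_1(x) = (x - 6)(x - 11) / -6
  L_2(x) = (x - 6)(x - 9) / 10
Then p(x) = 96·L_0(x) + 201·L_1(x) + 291·L_2(x).
Expanding and collecting terms gives p(x) = 2x² + 5x - 6.
Check: p(6) = 96. ✓

p(x) = 2x^2 + 5x - 6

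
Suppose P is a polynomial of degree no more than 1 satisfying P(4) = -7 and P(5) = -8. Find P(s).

Write P(s) = as + b. Substituting each data point gives a linear system:
  4a + b = -7
  5a + b = -8
Solving the system yields a = -1, b = -3.
So P(s) = -s - 3.
Check: P(5) = -8. ✓

P(s) = -s - 3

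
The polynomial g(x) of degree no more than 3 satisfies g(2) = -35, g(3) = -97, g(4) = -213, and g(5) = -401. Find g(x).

Write g(x) = ax^3 + bx^2 + cx + d. Substituting each data point gives a linear system:
  8a + 4b + 2c + d = -35
  27a + 9b + 3c + d = -97
  64a + 16b + 4c + d = -213
  125a + 25b + 5c + d = -401
Solving the system yields a = -3, b = 0, c = -5, d = -1.
So g(x) = -3x^3 - 5x - 1.
Check: g(3) = -97. ✓

g(x) = -3x^3 - 5x - 1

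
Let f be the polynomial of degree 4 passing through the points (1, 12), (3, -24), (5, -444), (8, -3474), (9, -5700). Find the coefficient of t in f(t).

Write f(t) = at^4 + bt^3 + ct^2 + dt + e. Substituting each data point gives a linear system:
  a + b + c + d + e = 12
  81a + 27b + 9c + 3d + e = -24
  625a + 125b + 25c + 5d + e = -444
  4096a + 512b + 64c + 8d + e = -3474
  6561a + 729b + 81c + 9d + e = -5700
Solving the system yields a = -1, b = 1, c = 1, d = 5, e = 6.
So f(t) = -t^4 + t^3 + t^2 + 5t + 6.
The coefficient of t is 5.

5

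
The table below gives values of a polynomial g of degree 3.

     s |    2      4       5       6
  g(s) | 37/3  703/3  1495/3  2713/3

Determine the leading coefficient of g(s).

5

Write g(s) = as^3 + bs^2 + cs + d. Substituting each data point gives a linear system:
  8a + 4b + 2c + d = 37/3
  64a + 16b + 4c + d = 703/3
  125a + 25b + 5c + d = 1495/3
  216a + 36b + 6c + d = 2713/3
Solving the system yields a = 5, b = -4, c = -5, d = -5/3.
So g(s) = 5s^3 - 4s^2 - 5s - 5/3.
The leading coefficient is 5.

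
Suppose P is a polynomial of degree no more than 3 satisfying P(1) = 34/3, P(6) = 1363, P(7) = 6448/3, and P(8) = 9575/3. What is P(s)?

P(s) = 6s^3 + 2s^2 - (5/3)s + 5

Write P(s) = as^3 + bs^2 + cs + d. Substituting each data point gives a linear system:
  a + b + c + d = 34/3
  216a + 36b + 6c + d = 1363
  343a + 49b + 7c + d = 6448/3
  512a + 64b + 8c + d = 9575/3
Solving the system yields a = 6, b = 2, c = -5/3, d = 5.
So P(s) = 6s^3 + 2s^2 - (5/3)s + 5.
Check: P(8) = 9575/3. ✓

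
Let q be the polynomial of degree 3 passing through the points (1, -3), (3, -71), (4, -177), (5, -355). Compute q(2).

-19

Write q(n) = an^3 + bn^2 + cn + d. Substituting each data point gives a linear system:
  a + b + c + d = -3
  27a + 9b + 3c + d = -71
  64a + 16b + 4c + d = -177
  125a + 25b + 5c + d = -355
Solving the system yields a = -3, b = 0, c = 5, d = -5.
So q(n) = -3n^3 + 5n - 5.
Then q(2) = -19.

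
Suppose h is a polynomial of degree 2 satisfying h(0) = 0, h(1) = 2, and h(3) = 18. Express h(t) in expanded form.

h(t) = 2t^2

Using the Lagrange interpolation formula with nodes 0, 1, 3:
  L_0(t) = (t - 1)(t - 3) / 3
  L_1(t) = t(t - 3) / -2
  L_2(t) = t(t - 1) / 6
Then h(t) = 0·L_0(t) + 2·L_1(t) + 18·L_2(t).
Expanding and collecting terms gives h(t) = 2t².
Check: h(1) = 2. ✓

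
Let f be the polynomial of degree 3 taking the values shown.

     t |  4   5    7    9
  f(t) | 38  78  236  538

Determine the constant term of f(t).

Write f(t) = at^3 + bt^2 + ct + d. Substituting each data point gives a linear system:
  64a + 16b + 4c + d = 38
  125a + 25b + 5c + d = 78
  343a + 49b + 7c + d = 236
  729a + 81b + 9c + d = 538
Solving the system yields a = 1, b = -3, c = 6, d = -2.
So f(t) = t^3 - 3t^2 + 6t - 2.
The constant term is -2.

-2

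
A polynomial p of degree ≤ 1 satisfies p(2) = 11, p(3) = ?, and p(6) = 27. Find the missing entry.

15

The 2 known points determine the degree-1 polynomial uniquely.
Write p(x) = ax + b. Substituting each data point gives a linear system:
  2a + b = 11
  6a + b = 27
Solving the system yields a = 4, b = 3.
So p(x) = 4x + 3.
Then p(3) = 15.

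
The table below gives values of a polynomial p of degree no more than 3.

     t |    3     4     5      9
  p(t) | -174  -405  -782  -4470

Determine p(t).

p(t) = -6t^3 - t^2 - 2t + 3

Write p(t) = at^3 + bt^2 + ct + d. Substituting each data point gives a linear system:
  27a + 9b + 3c + d = -174
  64a + 16b + 4c + d = -405
  125a + 25b + 5c + d = -782
  729a + 81b + 9c + d = -4470
Solving the system yields a = -6, b = -1, c = -2, d = 3.
So p(t) = -6t^3 - t^2 - 2t + 3.
Check: p(5) = -782. ✓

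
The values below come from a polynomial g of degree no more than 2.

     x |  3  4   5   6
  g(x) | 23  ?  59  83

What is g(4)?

The 3 known points determine the degree-2 polynomial uniquely.
Write g(x) = ax^2 + bx + c. Substituting each data point gives a linear system:
  9a + 3b + c = 23
  25a + 5b + c = 59
  36a + 6b + c = 83
Solving the system yields a = 2, b = 2, c = -1.
So g(x) = 2x² + 2x - 1.
Then g(4) = 39.

39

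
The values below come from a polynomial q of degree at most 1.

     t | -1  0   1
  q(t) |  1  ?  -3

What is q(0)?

-1

The 2 known points determine the degree-1 polynomial uniquely.
Write q(t) = at + b. Substituting each data point gives a linear system:
  -a + b = 1
  a + b = -3
Solving the system yields a = -2, b = -1.
So q(t) = -2t - 1.
Then q(0) = -1.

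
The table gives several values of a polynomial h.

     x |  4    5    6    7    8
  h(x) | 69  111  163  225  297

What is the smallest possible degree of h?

Forward differences of the values at x = 4, 5, 6, 7, 8:
  h  : 69  111  163  225  297
  Δ  : 42  52  62  72
  Δ^2: 10  10  10
  Δ^3: 0  0
  Δ^4: 0
The second differences are constant (10) and nonzero, while all higher differences vanish, so the minimal degree is 2.

2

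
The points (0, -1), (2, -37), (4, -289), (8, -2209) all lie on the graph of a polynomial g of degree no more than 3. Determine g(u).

g(u) = -4u^3 - 3u^2 + 4u - 1

Using the Lagrange interpolation formula with nodes 0, 2, 4, 8:
  L_0(u) = (u - 2)(u - 4)(u - 8) / -64
  L_1(u) = u(u - 4)(u - 8) / 24
  L_2(u) = u(u - 2)(u - 8) / -32
  L_3(u) = u(u - 2)(u - 4) / 192
Then g(u) = -1·L_0(u) - 37·L_1(u) - 289·L_2(u) - 2209·L_3(u).
Expanding and collecting terms gives g(u) = -4u^3 - 3u^2 + 4u - 1.
Check: g(4) = -289. ✓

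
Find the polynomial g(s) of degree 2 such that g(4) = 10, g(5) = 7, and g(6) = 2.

Write g(s) = as^2 + bs + c. Substituting each data point gives a linear system:
  16a + 4b + c = 10
  25a + 5b + c = 7
  36a + 6b + c = 2
Solving the system yields a = -1, b = 6, c = 2.
So g(s) = -s² + 6s + 2.
Check: g(5) = 7. ✓

g(s) = -s^2 + 6s + 2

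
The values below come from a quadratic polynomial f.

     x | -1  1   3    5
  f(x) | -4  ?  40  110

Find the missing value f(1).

2

The 3 known points determine the degree-2 polynomial uniquely.
Write f(x) = ax^2 + bx + c. Substituting each data point gives a linear system:
  a - b + c = -4
  9a + 3b + c = 40
  25a + 5b + c = 110
Solving the system yields a = 4, b = 3, c = -5.
So f(x) = 4x^2 + 3x - 5.
Then f(1) = 2.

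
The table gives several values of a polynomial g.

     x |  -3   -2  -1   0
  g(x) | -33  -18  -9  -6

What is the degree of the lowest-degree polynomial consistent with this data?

2

Forward differences of the values at x = -3, -2, -1, 0:
  g  : -33  -18  -9  -6
  Δ  : 15  9  3
  Δ^2: -6  -6
  Δ^3: 0
The second differences are constant (-6) and nonzero, while all higher differences vanish, so the minimal degree is 2.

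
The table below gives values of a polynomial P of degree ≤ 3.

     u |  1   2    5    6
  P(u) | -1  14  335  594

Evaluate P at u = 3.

Using the Lagrange interpolation formula with nodes 1, 2, 5, 6:
  L_0(u) = (u - 2)(u - 5)(u - 6) / -20
  L_1(u) = (u - 1)(u - 5)(u - 6) / 12
  L_2(u) = (u - 1)(u - 2)(u - 6) / -12
  L_3(u) = (u - 1)(u - 2)(u - 5) / 20
Then P(u) = -1·L_0(u) + 14·L_1(u) + 335·L_2(u) + 594·L_3(u).
Expanding and collecting terms gives P(u) = 3u^3 - u^2 - 3u.
Evaluating at u = 3: P(3) = 63.

63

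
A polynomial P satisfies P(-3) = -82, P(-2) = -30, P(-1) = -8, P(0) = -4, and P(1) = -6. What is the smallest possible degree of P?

3

Forward differences of the values at n = -3, -2, -1, 0, 1:
  P  : -82  -30  -8  -4  -6
  Δ  : 52  22  4  -2
  Δ^2: -30  -18  -6
  Δ^3: 12  12
  Δ^4: 0
The third differences are constant (12) and nonzero, while all higher differences vanish, so the minimal degree is 3.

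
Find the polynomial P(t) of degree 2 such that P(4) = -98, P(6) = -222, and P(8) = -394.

Using the Lagrange interpolation formula with nodes 4, 6, 8:
  L_0(t) = (t - 6)(t - 8) / 8
  L_1(t) = (t - 4)(t - 8) / -4
  L_2(t) = (t - 4)(t - 6) / 8
Then P(t) = -98·L_0(t) - 222·L_1(t) - 394·L_2(t).
Expanding and collecting terms gives P(t) = -6t^2 - 2t + 6.
Check: P(6) = -222. ✓

P(t) = -6t^2 - 2t + 6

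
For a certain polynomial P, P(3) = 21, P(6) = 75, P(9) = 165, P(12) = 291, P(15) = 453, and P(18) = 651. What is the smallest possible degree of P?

Forward differences of the values at s = 3, 6, 9, 12, 15, 18:
  P  : 21  75  165  291  453  651
  Δ  : 54  90  126  162  198
  Δ^2: 36  36  36  36
  Δ^3: 0  0  0
  Δ^4: 0  0
  Δ^5: 0
The second differences are constant (36) and nonzero, while all higher differences vanish, so the minimal degree is 2.

2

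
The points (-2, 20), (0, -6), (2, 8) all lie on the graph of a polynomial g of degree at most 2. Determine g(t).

Write g(t) = at^2 + bt + c. Substituting each data point gives a linear system:
  4a - 2b + c = 20
  c = -6
  4a + 2b + c = 8
Solving the system yields a = 5, b = -3, c = -6.
So g(t) = 5t^2 - 3t - 6.
Check: g(2) = 8. ✓

g(t) = 5t^2 - 3t - 6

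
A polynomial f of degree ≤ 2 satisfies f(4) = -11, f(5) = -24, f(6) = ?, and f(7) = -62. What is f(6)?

-41

The 3 known points determine the degree-2 polynomial uniquely.
Write f(t) = at^2 + bt + c. Substituting each data point gives a linear system:
  16a + 4b + c = -11
  25a + 5b + c = -24
  49a + 7b + c = -62
Solving the system yields a = -2, b = 5, c = 1.
So f(t) = -2t^2 + 5t + 1.
Then f(6) = -41.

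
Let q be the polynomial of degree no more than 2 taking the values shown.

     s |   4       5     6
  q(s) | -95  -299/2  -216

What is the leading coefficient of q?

Write q(s) = as^2 + bs + c. Substituting each data point gives a linear system:
  16a + 4b + c = -95
  25a + 5b + c = -299/2
  36a + 6b + c = -216
Solving the system yields a = -6, b = -1/2, c = 3.
So q(s) = -6s^2 - (1/2)s + 3.
The leading coefficient is -6.

-6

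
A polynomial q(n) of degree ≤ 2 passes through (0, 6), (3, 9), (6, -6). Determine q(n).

Using the Lagrange interpolation formula with nodes 0, 3, 6:
  L_0(n) = (n - 3)(n - 6) / 18
  L_1(n) = n(n - 6) / -9
  L_2(n) = n(n - 3) / 18
Then q(n) = 6·L_0(n) + 9·L_1(n) - 6·L_2(n).
Expanding and collecting terms gives q(n) = -n² + 4n + 6.
Check: q(6) = -6. ✓

q(n) = -n^2 + 4n + 6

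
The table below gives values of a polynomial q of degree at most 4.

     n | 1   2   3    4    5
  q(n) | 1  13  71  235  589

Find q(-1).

-5

Forward differences of the values at n = 1, 2, 3, 4, 5:
  q  : 1  13  71  235  589
  Δ  : 12  58  164  354
  Δ^2: 46  106  190
  Δ^3: 60  84
  Δ^4: 24
The fourth differences are constant, confirming degree 4.
Interpolating (Newton forward form) and evaluating at n = -1 gives q(-1) = -5.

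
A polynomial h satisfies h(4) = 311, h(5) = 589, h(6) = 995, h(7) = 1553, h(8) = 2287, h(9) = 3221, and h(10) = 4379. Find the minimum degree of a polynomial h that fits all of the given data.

Forward differences of the values at s = 4, 5, 6, 7, 8, 9, 10:
  h  : 311  589  995  1553  2287  3221  4379
  Δ  : 278  406  558  734  934  1158
  Δ^2: 128  152  176  200  224
  Δ^3: 24  24  24  24
  Δ^4: 0  0  0
  Δ^5: 0  0
  Δ^6: 0
The third differences are constant (24) and nonzero, while all higher differences vanish, so the minimal degree is 3.

3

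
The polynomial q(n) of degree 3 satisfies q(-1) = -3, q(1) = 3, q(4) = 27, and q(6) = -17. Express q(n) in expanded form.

q(n) = -n^3 + 5n^2 + 4n - 5

Write q(n) = an^3 + bn^2 + cn + d. Substituting each data point gives a linear system:
  -a + b - c + d = -3
  a + b + c + d = 3
  64a + 16b + 4c + d = 27
  216a + 36b + 6c + d = -17
Solving the system yields a = -1, b = 5, c = 4, d = -5.
So q(n) = -n³ + 5n² + 4n - 5.
Check: q(1) = 3. ✓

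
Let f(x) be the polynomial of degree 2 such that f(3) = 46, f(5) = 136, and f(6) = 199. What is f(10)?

Write f(x) = ax^2 + bx + c. Substituting each data point gives a linear system:
  9a + 3b + c = 46
  25a + 5b + c = 136
  36a + 6b + c = 199
Solving the system yields a = 6, b = -3, c = 1.
So f(x) = 6x^2 - 3x + 1.
Then f(10) = 571.

571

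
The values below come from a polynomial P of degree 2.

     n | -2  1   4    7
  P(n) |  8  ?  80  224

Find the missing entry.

8

On equispaced nodes a degree-2 polynomial has vanishing third forward difference, so
  - P(-2) + 3·P(1) - 3·P(4) + P(7) = 0.
Substituting the known values and solving for P(1):
  3·P(1) = 24
  P(1) = 8.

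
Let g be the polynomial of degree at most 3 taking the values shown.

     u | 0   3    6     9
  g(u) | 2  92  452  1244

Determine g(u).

Write g(u) = au^3 + bu^2 + cu + d. Substituting each data point gives a linear system:
  d = 2
  27a + 9b + 3c + d = 92
  216a + 36b + 6c + d = 452
  729a + 81b + 9c + d = 1244
Solving the system yields a = 1, b = 6, c = 3, d = 2.
So g(u) = u³ + 6u² + 3u + 2.
Check: g(3) = 92. ✓

g(u) = u^3 + 6u^2 + 3u + 2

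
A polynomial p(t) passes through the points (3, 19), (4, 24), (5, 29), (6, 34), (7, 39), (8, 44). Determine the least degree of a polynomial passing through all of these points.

1

Forward differences of the values at t = 3, 4, 5, 6, 7, 8:
  p  : 19  24  29  34  39  44
  Δ  : 5  5  5  5  5
  Δ^2: 0  0  0  0
  Δ^3: 0  0  0
  Δ^4: 0  0
  Δ^5: 0
The first differences are constant (5) and nonzero, while all higher differences vanish, so the minimal degree is 1.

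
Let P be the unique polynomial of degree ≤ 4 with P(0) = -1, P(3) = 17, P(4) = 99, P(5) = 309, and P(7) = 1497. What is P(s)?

P(s) = s^4 - 3s^3 + 3s^2 - 3s - 1

Write P(s) = as^4 + bs^3 + cs^2 + ds + e. Substituting each data point gives a linear system:
  e = -1
  81a + 27b + 9c + 3d + e = 17
  256a + 64b + 16c + 4d + e = 99
  625a + 125b + 25c + 5d + e = 309
  2401a + 343b + 49c + 7d + e = 1497
Solving the system yields a = 1, b = -3, c = 3, d = -3, e = -1.
So P(s) = s⁴ - 3s³ + 3s² - 3s - 1.
Check: P(7) = 1497. ✓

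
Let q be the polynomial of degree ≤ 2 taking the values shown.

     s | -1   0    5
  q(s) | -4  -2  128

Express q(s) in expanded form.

Write q(s) = as^2 + bs + c. Substituting each data point gives a linear system:
  a - b + c = -4
  c = -2
  25a + 5b + c = 128
Solving the system yields a = 4, b = 6, c = -2.
So q(s) = 4s² + 6s - 2.
Check: q(0) = -2. ✓

q(s) = 4s^2 + 6s - 2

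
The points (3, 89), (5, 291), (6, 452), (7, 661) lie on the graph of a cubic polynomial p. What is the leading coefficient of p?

Write p(t) = at^3 + bt^2 + ct + d. Substituting each data point gives a linear system:
  27a + 9b + 3c + d = 89
  125a + 25b + 5c + d = 291
  216a + 36b + 6c + d = 452
  343a + 49b + 7c + d = 661
Solving the system yields a = 1, b = 6, c = 4, d = -4.
So p(t) = t^3 + 6t^2 + 4t - 4.
The leading coefficient is 1.

1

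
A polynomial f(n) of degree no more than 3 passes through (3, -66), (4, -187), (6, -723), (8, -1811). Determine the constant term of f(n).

-3

Write f(n) = an^3 + bn^2 + cn + d. Substituting each data point gives a linear system:
  27a + 9b + 3c + d = -66
  64a + 16b + 4c + d = -187
  216a + 36b + 6c + d = -723
  512a + 64b + 8c + d = -1811
Solving the system yields a = -4, b = 3, c = 6, d = -3.
So f(n) = -4n^3 + 3n^2 + 6n - 3.
The constant term is -3.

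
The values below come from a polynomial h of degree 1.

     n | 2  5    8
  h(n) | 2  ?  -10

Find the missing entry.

The 2 known points determine the degree-1 polynomial uniquely.
Write h(n) = an + b. Substituting each data point gives a linear system:
  2a + b = 2
  8a + b = -10
Solving the system yields a = -2, b = 6.
So h(n) = -2n + 6.
Then h(5) = -4.

-4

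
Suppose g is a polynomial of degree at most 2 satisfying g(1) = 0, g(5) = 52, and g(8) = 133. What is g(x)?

Write g(x) = ax^2 + bx + c. Substituting each data point gives a linear system:
  a + b + c = 0
  25a + 5b + c = 52
  64a + 8b + c = 133
Solving the system yields a = 2, b = 1, c = -3.
So g(x) = 2x² + x - 3.
Check: g(5) = 52. ✓

g(x) = 2x^2 + x - 3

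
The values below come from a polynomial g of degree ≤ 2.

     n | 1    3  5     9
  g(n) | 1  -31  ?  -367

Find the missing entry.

-103

The 3 known points determine the degree-2 polynomial uniquely.
Write g(n) = an^2 + bn + c. Substituting each data point gives a linear system:
  a + b + c = 1
  9a + 3b + c = -31
  81a + 9b + c = -367
Solving the system yields a = -5, b = 4, c = 2.
So g(n) = -5n^2 + 4n + 2.
Then g(5) = -103.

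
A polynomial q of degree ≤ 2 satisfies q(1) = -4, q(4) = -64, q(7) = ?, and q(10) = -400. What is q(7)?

On equispaced nodes a degree-2 polynomial has vanishing third forward difference, so
  - q(1) + 3·q(4) - 3·q(7) + q(10) = 0.
Substituting the known values and solving for q(7):
  -3·q(7) = 588
  q(7) = -196.

-196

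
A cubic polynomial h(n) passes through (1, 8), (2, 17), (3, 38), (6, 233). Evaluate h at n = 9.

Using the Lagrange interpolation formula with nodes 1, 2, 3, 6:
  L_0(n) = (n - 2)(n - 3)(n - 6) / -10
  L_1(n) = (n - 1)(n - 3)(n - 6) / 4
  L_2(n) = (n - 1)(n - 2)(n - 6) / -6
  L_3(n) = (n - 1)(n - 2)(n - 3) / 60
Then h(n) = 8·L_0(n) + 17·L_1(n) + 38·L_2(n) + 233·L_3(n).
Expanding and collecting terms gives h(n) = n³ + 2n + 5.
Evaluating at n = 9: h(9) = 752.

752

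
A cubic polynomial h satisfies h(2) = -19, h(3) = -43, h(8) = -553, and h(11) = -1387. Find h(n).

h(n) = -n^3 - 5n - 1

Write h(n) = an^3 + bn^2 + cn + d. Substituting each data point gives a linear system:
  8a + 4b + 2c + d = -19
  27a + 9b + 3c + d = -43
  512a + 64b + 8c + d = -553
  1331a + 121b + 11c + d = -1387
Solving the system yields a = -1, b = 0, c = -5, d = -1.
So h(n) = -n^3 - 5n - 1.
Check: h(11) = -1387. ✓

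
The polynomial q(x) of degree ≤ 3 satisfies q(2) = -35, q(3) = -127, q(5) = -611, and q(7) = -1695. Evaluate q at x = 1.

Write q(x) = ax^3 + bx^2 + cx + d. Substituting each data point gives a linear system:
  8a + 4b + 2c + d = -35
  27a + 9b + 3c + d = -127
  125a + 25b + 5c + d = -611
  343a + 49b + 7c + d = -1695
Solving the system yields a = -5, b = 0, c = 3, d = -1.
So q(x) = -5x^3 + 3x - 1.
Then q(1) = -3.

-3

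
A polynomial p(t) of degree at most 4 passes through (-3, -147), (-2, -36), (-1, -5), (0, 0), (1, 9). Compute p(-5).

Write p(t) = at^4 + bt^3 + ct^2 + dt + e. Substituting each data point gives a linear system:
  81a - 27b + 9c - 3d + e = -147
  16a - 8b + 4c - 2d + e = -36
  a - b + c - d + e = -5
  e = 0
  a + b + c + d + e = 9
Solving the system yields a = -1, b = 3, c = 3, d = 4, e = 0.
So p(t) = -t⁴ + 3t³ + 3t² + 4t.
Then p(-5) = -945.

-945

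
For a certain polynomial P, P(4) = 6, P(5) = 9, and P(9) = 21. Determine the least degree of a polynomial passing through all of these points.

1

Divided differences on the nodes 4, 5, 9:
  order 0: 6  9  21
  order 1: 3  3
  order 2: 0
The order-1 divided differences are all 3 (nonzero) and every higher order vanishes, so the data lies on a polynomial of degree exactly 1.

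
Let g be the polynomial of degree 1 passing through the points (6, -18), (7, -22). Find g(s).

Write g(s) = as + b. Substituting each data point gives a linear system:
  6a + b = -18
  7a + b = -22
Solving the system yields a = -4, b = 6.
So g(s) = -4s + 6.
Check: g(7) = -22. ✓

g(s) = -4s + 6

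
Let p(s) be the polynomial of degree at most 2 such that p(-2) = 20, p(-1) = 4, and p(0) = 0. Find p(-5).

140

Forward differences of the values at s = -2, -1, 0:
  p  : 20  4  0
  Δ  : -16  -4
  Δ^2: 12
The second differences are constant, confirming degree 2.
Interpolating (Newton forward form) and evaluating at s = -5 gives p(-5) = 140.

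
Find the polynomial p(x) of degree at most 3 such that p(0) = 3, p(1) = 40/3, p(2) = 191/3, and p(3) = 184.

Write p(x) = ax^3 + bx^2 + cx + d. Substituting each data point gives a linear system:
  d = 3
  a + b + c + d = 40/3
  8a + 4b + 2c + d = 191/3
  27a + 9b + 3c + d = 184
Solving the system yields a = 5, b = 5, c = 1/3, d = 3.
So p(x) = 5x^3 + 5x^2 + (1/3)x + 3.
Check: p(2) = 191/3. ✓

p(x) = 5x^3 + 5x^2 + (1/3)x + 3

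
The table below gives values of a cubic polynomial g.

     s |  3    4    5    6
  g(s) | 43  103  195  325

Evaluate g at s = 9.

1003

Write g(s) = as^3 + bs^2 + cs + d. Substituting each data point gives a linear system:
  27a + 9b + 3c + d = 43
  64a + 16b + 4c + d = 103
  125a + 25b + 5c + d = 195
  216a + 36b + 6c + d = 325
Solving the system yields a = 1, b = 4, c = -5, d = -5.
So g(s) = s^3 + 4s^2 - 5s - 5.
Then g(9) = 1003.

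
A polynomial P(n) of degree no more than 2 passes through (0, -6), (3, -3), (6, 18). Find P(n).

Write P(n) = an^2 + bn + c. Substituting each data point gives a linear system:
  c = -6
  9a + 3b + c = -3
  36a + 6b + c = 18
Solving the system yields a = 1, b = -2, c = -6.
So P(n) = n^2 - 2n - 6.
Check: P(0) = -6. ✓

P(n) = n^2 - 2n - 6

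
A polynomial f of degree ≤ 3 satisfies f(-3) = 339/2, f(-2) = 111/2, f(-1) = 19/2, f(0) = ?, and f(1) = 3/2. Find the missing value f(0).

On equispaced nodes a degree-3 polynomial has vanishing fourth forward difference, so
  f(-3) - 4·f(-2) + 6·f(-1) - 4·f(0) + f(1) = 0.
Substituting the known values and solving for f(0):
  -4·f(0) = -6
  f(0) = 3/2.

3/2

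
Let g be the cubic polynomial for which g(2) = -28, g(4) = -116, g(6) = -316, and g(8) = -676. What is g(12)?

-2068

Using the Lagrange interpolation formula with nodes 2, 4, 6, 8:
  L_0(n) = (n - 4)(n - 6)(n - 8) / -48
  L_1(n) = (n - 2)(n - 6)(n - 8) / 16
  L_2(n) = (n - 2)(n - 4)(n - 8) / -16
  L_3(n) = (n - 2)(n - 4)(n - 6) / 48
Then g(n) = -28·L_0(n) - 116·L_1(n) - 316·L_2(n) - 676·L_3(n).
Expanding and collecting terms gives g(n) = -n³ - 2n² - 4n - 4.
Evaluating at n = 12: g(12) = -2068.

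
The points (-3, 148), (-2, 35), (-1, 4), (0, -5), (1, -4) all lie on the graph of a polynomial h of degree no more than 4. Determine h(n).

h(n) = 2n^4 + 2n^3 + 3n^2 - 6n - 5

Write h(n) = an^4 + bn^3 + cn^2 + dn + e. Substituting each data point gives a linear system:
  81a - 27b + 9c - 3d + e = 148
  16a - 8b + 4c - 2d + e = 35
  a - b + c - d + e = 4
  e = -5
  a + b + c + d + e = -4
Solving the system yields a = 2, b = 2, c = 3, d = -6, e = -5.
So h(n) = 2n^4 + 2n^3 + 3n^2 - 6n - 5.
Check: h(-3) = 148. ✓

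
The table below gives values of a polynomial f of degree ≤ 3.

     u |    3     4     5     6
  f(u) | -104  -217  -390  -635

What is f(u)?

f(u) = -2u^3 - 6u^2 + 3u - 5

Write f(u) = au^3 + bu^2 + cu + d. Substituting each data point gives a linear system:
  27a + 9b + 3c + d = -104
  64a + 16b + 4c + d = -217
  125a + 25b + 5c + d = -390
  216a + 36b + 6c + d = -635
Solving the system yields a = -2, b = -6, c = 3, d = -5.
So f(u) = -2u^3 - 6u^2 + 3u - 5.
Check: f(6) = -635. ✓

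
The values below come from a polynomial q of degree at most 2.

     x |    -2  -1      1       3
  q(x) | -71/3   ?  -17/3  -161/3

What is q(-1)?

The 3 known points determine the degree-2 polynomial uniquely.
Write q(x) = ax^2 + bx + c. Substituting each data point gives a linear system:
  4a - 2b + c = -71/3
  a + b + c = -17/3
  9a + 3b + c = -161/3
Solving the system yields a = -6, b = 0, c = 1/3.
So q(x) = -6x² + 1/3.
Then q(-1) = -17/3.

-17/3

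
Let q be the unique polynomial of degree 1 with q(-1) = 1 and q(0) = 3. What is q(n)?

Write q(n) = an + b. Substituting each data point gives a linear system:
  -a + b = 1
  b = 3
Solving the system yields a = 2, b = 3.
So q(n) = 2n + 3.
Check: q(-1) = 1. ✓

q(n) = 2n + 3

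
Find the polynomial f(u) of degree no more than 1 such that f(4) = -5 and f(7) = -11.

Write f(u) = au + b. Substituting each data point gives a linear system:
  4a + b = -5
  7a + b = -11
Solving the system yields a = -2, b = 3.
So f(u) = -2u + 3.
Check: f(4) = -5. ✓

f(u) = -2u + 3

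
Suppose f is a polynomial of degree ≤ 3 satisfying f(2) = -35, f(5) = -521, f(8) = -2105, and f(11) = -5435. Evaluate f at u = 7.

Using the Lagrange interpolation formula with nodes 2, 5, 8, 11:
  L_0(u) = (u - 5)(u - 8)(u - 11) / -162
  L_1(u) = (u - 2)(u - 8)(u - 11) / 54
  L_2(u) = (u - 2)(u - 5)(u - 11) / -54
  L_3(u) = (u - 2)(u - 5)(u - 8) / 162
Then f(u) = -35·L_0(u) - 521·L_1(u) - 2105·L_2(u) - 5435·L_3(u).
Expanding and collecting terms gives f(u) = -4u³ - u² + u - 1.
Evaluating at u = 7: f(7) = -1415.

-1415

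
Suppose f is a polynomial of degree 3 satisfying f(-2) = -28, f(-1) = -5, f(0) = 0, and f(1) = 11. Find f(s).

Write f(s) = as^3 + bs^2 + cs + d. Substituting each data point gives a linear system:
  -8a + 4b - 2c + d = -28
  -a + b - c + d = -5
  d = 0
  a + b + c + d = 11
Solving the system yields a = 4, b = 3, c = 4, d = 0.
So f(s) = 4s³ + 3s² + 4s.
Check: f(0) = 0. ✓

f(s) = 4s^3 + 3s^2 + 4s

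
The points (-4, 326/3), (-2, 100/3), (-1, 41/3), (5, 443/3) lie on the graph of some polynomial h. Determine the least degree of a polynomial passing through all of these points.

Divided differences on the nodes -4, -2, -1, 5:
  order 0: 326/3  100/3  41/3  443/3
  order 1: -113/3  -59/3  67/3
  order 2: 6  6
  order 3: 0
The order-2 divided differences are all 6 (nonzero) and every higher order vanishes, so the data lies on a polynomial of degree exactly 2.

2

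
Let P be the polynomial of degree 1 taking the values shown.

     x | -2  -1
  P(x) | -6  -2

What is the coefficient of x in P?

Write P(x) = ax + b. Substituting each data point gives a linear system:
  -2a + b = -6
  -a + b = -2
Solving the system yields a = 4, b = 2.
So P(x) = 4x + 2.
The leading coefficient is 4.

4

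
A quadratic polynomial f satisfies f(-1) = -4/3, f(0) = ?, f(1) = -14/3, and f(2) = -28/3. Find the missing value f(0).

-2

On equispaced nodes a degree-2 polynomial has vanishing third forward difference, so
  - f(-1) + 3·f(0) - 3·f(1) + f(2) = 0.
Substituting the known values and solving for f(0):
  3·f(0) = -6
  f(0) = -2.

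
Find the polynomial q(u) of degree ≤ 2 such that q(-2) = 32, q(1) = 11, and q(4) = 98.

Write q(u) = au^2 + bu + c. Substituting each data point gives a linear system:
  4a - 2b + c = 32
  a + b + c = 11
  16a + 4b + c = 98
Solving the system yields a = 6, b = -1, c = 6.
So q(u) = 6u² - u + 6.
Check: q(1) = 11. ✓

q(u) = 6u^2 - u + 6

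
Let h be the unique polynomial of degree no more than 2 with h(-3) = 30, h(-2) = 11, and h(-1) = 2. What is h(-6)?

147

Using the Lagrange interpolation formula with nodes -3, -2, -1:
  L_0(x) = (x + 2)(x + 1) / 2
  L_1(x) = (x + 3)(x + 1) / -1
  L_2(x) = (x + 3)(x + 2) / 2
Then h(x) = 30·L_0(x) + 11·L_1(x) + 2·L_2(x).
Expanding and collecting terms gives h(x) = 5x^2 + 6x + 3.
Evaluating at x = -6: h(-6) = 147.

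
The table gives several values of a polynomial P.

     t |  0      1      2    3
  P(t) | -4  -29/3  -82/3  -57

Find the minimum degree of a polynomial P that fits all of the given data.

Forward differences of the values at t = 0, 1, 2, 3:
  P  : -4  -29/3  -82/3  -57
  Δ  : -17/3  -53/3  -89/3
  Δ^2: -12  -12
  Δ^3: 0
The second differences are constant (-12) and nonzero, while all higher differences vanish, so the minimal degree is 2.

2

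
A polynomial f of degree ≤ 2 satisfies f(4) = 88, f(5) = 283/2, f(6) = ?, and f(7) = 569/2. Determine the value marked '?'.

The 3 known points determine the degree-2 polynomial uniquely.
Write f(n) = an^2 + bn + c. Substituting each data point gives a linear system:
  16a + 4b + c = 88
  25a + 5b + c = 283/2
  49a + 7b + c = 569/2
Solving the system yields a = 6, b = -1/2, c = -6.
So f(n) = 6n^2 - (1/2)n - 6.
Then f(6) = 207.

207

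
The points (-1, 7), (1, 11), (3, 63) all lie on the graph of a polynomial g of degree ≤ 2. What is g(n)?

g(n) = 6n^2 + 2n + 3

Using the Lagrange interpolation formula with nodes -1, 1, 3:
  L_0(n) = (n - 1)(n - 3) / 8
  L_1(n) = (n + 1)(n - 3) / -4
  L_2(n) = (n + 1)(n - 1) / 8
Then g(n) = 7·L_0(n) + 11·L_1(n) + 63·L_2(n).
Expanding and collecting terms gives g(n) = 6n^2 + 2n + 3.
Check: g(1) = 11. ✓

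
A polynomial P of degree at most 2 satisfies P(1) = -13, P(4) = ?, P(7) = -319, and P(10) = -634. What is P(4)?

-112

On equispaced nodes a degree-2 polynomial has vanishing third forward difference, so
  - P(1) + 3·P(4) - 3·P(7) + P(10) = 0.
Substituting the known values and solving for P(4):
  3·P(4) = -336
  P(4) = -112.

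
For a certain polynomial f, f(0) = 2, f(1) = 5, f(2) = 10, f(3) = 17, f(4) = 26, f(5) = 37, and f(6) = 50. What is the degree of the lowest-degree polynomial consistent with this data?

2

Forward differences of the values at x = 0, 1, 2, 3, 4, 5, 6:
  f  : 2  5  10  17  26  37  50
  Δ  : 3  5  7  9  11  13
  Δ^2: 2  2  2  2  2
  Δ^3: 0  0  0  0
  Δ^4: 0  0  0
  Δ^5: 0  0
  Δ^6: 0
The second differences are constant (2) and nonzero, while all higher differences vanish, so the minimal degree is 2.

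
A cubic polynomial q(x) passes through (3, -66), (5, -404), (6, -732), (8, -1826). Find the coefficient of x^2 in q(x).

Write q(x) = ax^3 + bx^2 + cx + d. Substituting each data point gives a linear system:
  27a + 9b + 3c + d = -66
  125a + 25b + 5c + d = -404
  216a + 36b + 6c + d = -732
  512a + 64b + 8c + d = -1826
Solving the system yields a = -4, b = 3, c = 3, d = 6.
So q(x) = -4x^3 + 3x^2 + 3x + 6.
The coefficient of x^2 is 3.

3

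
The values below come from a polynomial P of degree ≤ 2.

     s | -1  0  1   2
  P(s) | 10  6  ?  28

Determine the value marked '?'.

The 3 known points determine the degree-2 polynomial uniquely.
Write P(s) = as^2 + bs + c. Substituting each data point gives a linear system:
  a - b + c = 10
  c = 6
  4a + 2b + c = 28
Solving the system yields a = 5, b = 1, c = 6.
So P(s) = 5s² + s + 6.
Then P(1) = 12.

12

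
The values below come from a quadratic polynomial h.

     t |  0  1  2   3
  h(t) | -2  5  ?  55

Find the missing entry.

24

The 3 known points determine the degree-2 polynomial uniquely.
Write h(t) = at^2 + bt + c. Substituting each data point gives a linear system:
  c = -2
  a + b + c = 5
  9a + 3b + c = 55
Solving the system yields a = 6, b = 1, c = -2.
So h(t) = 6t^2 + t - 2.
Then h(2) = 24.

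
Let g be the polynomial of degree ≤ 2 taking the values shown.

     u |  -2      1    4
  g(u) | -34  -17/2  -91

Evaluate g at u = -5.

-335/2

Write g(u) = au^2 + bu + c. Substituting each data point gives a linear system:
  4a - 2b + c = -34
  a + b + c = -17/2
  16a + 4b + c = -91
Solving the system yields a = -6, b = 5/2, c = -5.
So g(u) = -6u² + (5/2)u - 5.
Then g(-5) = -335/2.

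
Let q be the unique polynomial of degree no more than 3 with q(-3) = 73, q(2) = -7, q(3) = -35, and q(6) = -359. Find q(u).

q(u) = -2u^3 + 2u^2 + 1

Write q(u) = au^3 + bu^2 + cu + d. Substituting each data point gives a linear system:
  -27a + 9b - 3c + d = 73
  8a + 4b + 2c + d = -7
  27a + 9b + 3c + d = -35
  216a + 36b + 6c + d = -359
Solving the system yields a = -2, b = 2, c = 0, d = 1.
So q(u) = -2u^3 + 2u^2 + 1.
Check: q(6) = -359. ✓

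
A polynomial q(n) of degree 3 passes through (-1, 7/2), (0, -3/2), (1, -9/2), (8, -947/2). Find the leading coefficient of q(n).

Write q(n) = an^3 + bn^2 + cn + d. Substituting each data point gives a linear system:
  -a + b - c + d = 7/2
  d = -3/2
  a + b + c + d = -9/2
  512a + 64b + 8c + d = -947/2
Solving the system yields a = -1, b = 1, c = -3, d = -3/2.
So q(n) = -n³ + n² - 3n - 3/2.
The leading coefficient is -1.

-1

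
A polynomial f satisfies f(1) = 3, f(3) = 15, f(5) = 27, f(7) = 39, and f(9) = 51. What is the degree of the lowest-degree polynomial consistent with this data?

Forward differences of the values at t = 1, 3, 5, 7, 9:
  f  : 3  15  27  39  51
  Δ  : 12  12  12  12
  Δ^2: 0  0  0
  Δ^3: 0  0
  Δ^4: 0
The first differences are constant (12) and nonzero, while all higher differences vanish, so the minimal degree is 1.

1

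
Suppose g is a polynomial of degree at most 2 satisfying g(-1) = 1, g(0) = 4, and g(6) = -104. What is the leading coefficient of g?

-3

Write g(s) = as^2 + bs + c. Substituting each data point gives a linear system:
  a - b + c = 1
  c = 4
  36a + 6b + c = -104
Solving the system yields a = -3, b = 0, c = 4.
So g(s) = -3s^2 + 4.
The leading coefficient is -3.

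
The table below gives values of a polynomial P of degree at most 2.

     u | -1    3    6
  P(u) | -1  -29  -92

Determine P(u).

P(u) = -2u^2 - 3u - 2

Write P(u) = au^2 + bu + c. Substituting each data point gives a linear system:
  a - b + c = -1
  9a + 3b + c = -29
  36a + 6b + c = -92
Solving the system yields a = -2, b = -3, c = -2.
So P(u) = -2u^2 - 3u - 2.
Check: P(3) = -29. ✓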